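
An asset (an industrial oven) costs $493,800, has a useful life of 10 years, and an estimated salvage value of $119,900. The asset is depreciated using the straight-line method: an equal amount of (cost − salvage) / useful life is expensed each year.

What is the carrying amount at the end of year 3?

$381,630

Depreciable base = $493,800 − $119,900 = $373,900.
Annual expense = $373,900 / 10 = $37,390.
End of year 1: book value $456,410.
End of year 2: book value $419,020.
End of year 3: book value $381,630.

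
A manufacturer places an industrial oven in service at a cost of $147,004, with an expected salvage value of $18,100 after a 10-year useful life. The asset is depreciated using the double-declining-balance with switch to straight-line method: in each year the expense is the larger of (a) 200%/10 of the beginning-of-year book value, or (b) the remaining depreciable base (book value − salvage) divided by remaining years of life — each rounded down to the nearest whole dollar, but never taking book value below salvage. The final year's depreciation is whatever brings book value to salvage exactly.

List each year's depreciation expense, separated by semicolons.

$29,400; $23,520; $18,816; $15,053; $12,043; $9,634; $7,707; $6,166; $4,933; $1,632

Depreciable base = $147,004 − $18,100 = $128,904.
Year 1: DB = ⌊$147,004 × 200%/10⌋ = $29,400; SL = ⌊$128,904/10⌋ = $12,890 → take DB $29,400. Book value $117,604.
Year 2: DB = ⌊$117,604 × 200%/10⌋ = $23,520; SL = ⌊$99,504/9⌋ = $11,056 → take DB $23,520. Book value $94,084.
Year 3: DB = ⌊$94,084 × 200%/10⌋ = $18,816; SL = ⌊$75,984/8⌋ = $9,498 → take DB $18,816. Book value $75,268.
Year 4: DB = ⌊$75,268 × 200%/10⌋ = $15,053; SL = ⌊$57,168/7⌋ = $8,166 → take DB $15,053. Book value $60,215.
Year 5: DB = ⌊$60,215 × 200%/10⌋ = $12,043; SL = ⌊$42,115/6⌋ = $7,019 → take DB $12,043. Book value $48,172.
Year 6: DB = ⌊$48,172 × 200%/10⌋ = $9,634; SL = ⌊$30,072/5⌋ = $6,014 → take DB $9,634. Book value $38,538.
Year 7: DB = ⌊$38,538 × 200%/10⌋ = $7,707; SL = ⌊$20,438/4⌋ = $5,109 → take DB $7,707. Book value $30,831.
Year 8: DB = ⌊$30,831 × 200%/10⌋ = $6,166; SL = ⌊$12,731/3⌋ = $4,243 → take DB $6,166. Book value $24,665.
Year 9: DB = ⌊$24,665 × 200%/10⌋ = $4,933; SL = ⌊$6,565/2⌋ = $3,282 → take DB $4,933. Book value $19,732.
Year 10 (final): $19,732 − $18,100 = $1,632. Book value $18,100.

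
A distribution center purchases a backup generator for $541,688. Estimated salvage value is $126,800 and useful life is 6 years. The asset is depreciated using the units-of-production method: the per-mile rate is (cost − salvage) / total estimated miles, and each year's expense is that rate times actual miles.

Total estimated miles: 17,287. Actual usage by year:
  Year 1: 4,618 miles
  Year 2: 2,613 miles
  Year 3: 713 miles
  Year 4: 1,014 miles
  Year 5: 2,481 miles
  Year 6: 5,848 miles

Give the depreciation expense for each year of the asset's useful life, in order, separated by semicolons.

$110,832; $62,712; $17,112; $24,336; $59,544; $140,352

Depreciable base = $541,688 − $126,800 = $414,888.
Rate = $414,888 / 17,287 miles = $24 per mile.
Year 1: 4,618 × $24 = $110,832. Book value $430,856.
Year 2: 2,613 × $24 = $62,712. Book value $368,144.
Year 3: 713 × $24 = $17,112. Book value $351,032.
Year 4: 1,014 × $24 = $24,336. Book value $326,696.
Year 5: 2,481 × $24 = $59,544. Book value $267,152.
Year 6: 5,848 × $24 = $140,352. Book value $126,800.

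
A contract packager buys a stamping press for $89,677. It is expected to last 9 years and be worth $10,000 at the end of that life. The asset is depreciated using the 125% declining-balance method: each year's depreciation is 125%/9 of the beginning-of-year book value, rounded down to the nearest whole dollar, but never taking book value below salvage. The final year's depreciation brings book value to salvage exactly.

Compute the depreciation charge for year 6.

Depreciable base = $89,677 − $10,000 = $79,677.
Year 1: ⌊$89,677 × 125%/9⌋ = $12,455. Book value $77,222.
Year 2: ⌊$77,222 × 125%/9⌋ = $10,725. Book value $66,497.
Year 3: ⌊$66,497 × 125%/9⌋ = $9,235. Book value $57,262.
Year 4: ⌊$57,262 × 125%/9⌋ = $7,953. Book value $49,309.
Year 5: ⌊$49,309 × 125%/9⌋ = $6,848. Book value $42,461.
Year 6: ⌊$42,461 × 125%/9⌋ = $5,897. Book value $36,564.

$5,897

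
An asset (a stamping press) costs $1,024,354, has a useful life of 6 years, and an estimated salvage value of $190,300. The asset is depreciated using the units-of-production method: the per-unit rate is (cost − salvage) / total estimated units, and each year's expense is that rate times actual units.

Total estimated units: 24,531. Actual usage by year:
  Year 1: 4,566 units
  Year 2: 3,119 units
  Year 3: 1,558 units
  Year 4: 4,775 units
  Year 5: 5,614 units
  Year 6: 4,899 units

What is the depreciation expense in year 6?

$166,566

Depreciable base = $1,024,354 − $190,300 = $834,054.
Rate = $834,054 / 24,531 units = $34 per unit.
Year 1: 4,566 × $34 = $155,244. Book value $869,110.
Year 2: 3,119 × $34 = $106,046. Book value $763,064.
Year 3: 1,558 × $34 = $52,972. Book value $710,092.
Year 4: 4,775 × $34 = $162,350. Book value $547,742.
Year 5: 5,614 × $34 = $190,876. Book value $356,866.
Year 6: 4,899 × $34 = $166,566. Book value $190,300.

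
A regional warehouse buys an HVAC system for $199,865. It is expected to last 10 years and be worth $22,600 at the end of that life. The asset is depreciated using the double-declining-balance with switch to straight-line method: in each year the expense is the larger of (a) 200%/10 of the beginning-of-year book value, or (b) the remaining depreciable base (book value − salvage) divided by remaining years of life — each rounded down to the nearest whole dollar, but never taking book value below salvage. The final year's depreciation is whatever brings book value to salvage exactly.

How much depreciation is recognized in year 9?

$6,706

Depreciable base = $199,865 − $22,600 = $177,265.
Year 1: DB = ⌊$199,865 × 200%/10⌋ = $39,973; SL = ⌊$177,265/10⌋ = $17,726 → take DB $39,973. Book value $159,892.
Year 2: DB = ⌊$159,892 × 200%/10⌋ = $31,978; SL = ⌊$137,292/9⌋ = $15,254 → take DB $31,978. Book value $127,914.
Year 3: DB = ⌊$127,914 × 200%/10⌋ = $25,582; SL = ⌊$105,314/8⌋ = $13,164 → take DB $25,582. Book value $102,332.
Year 4: DB = ⌊$102,332 × 200%/10⌋ = $20,466; SL = ⌊$79,732/7⌋ = $11,390 → take DB $20,466. Book value $81,866.
Year 5: DB = ⌊$81,866 × 200%/10⌋ = $16,373; SL = ⌊$59,266/6⌋ = $9,877 → take DB $16,373. Book value $65,493.
Year 6: DB = ⌊$65,493 × 200%/10⌋ = $13,098; SL = ⌊$42,893/5⌋ = $8,578 → take DB $13,098. Book value $52,395.
Year 7: DB = ⌊$52,395 × 200%/10⌋ = $10,479; SL = ⌊$29,795/4⌋ = $7,448 → take DB $10,479. Book value $41,916.
Year 8: DB = ⌊$41,916 × 200%/10⌋ = $8,383; SL = ⌊$19,316/3⌋ = $6,438 → take DB $8,383. Book value $33,533.
Year 9: DB = ⌊$33,533 × 200%/10⌋ = $6,706; SL = ⌊$10,933/2⌋ = $5,466 → take DB $6,706. Book value $26,827.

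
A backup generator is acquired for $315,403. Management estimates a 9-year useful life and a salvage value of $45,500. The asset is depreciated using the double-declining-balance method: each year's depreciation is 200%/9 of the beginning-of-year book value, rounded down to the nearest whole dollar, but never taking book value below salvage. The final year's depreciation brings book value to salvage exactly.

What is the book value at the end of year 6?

Depreciable base = $315,403 − $45,500 = $269,903.
Year 1: ⌊$315,403 × 200%/9⌋ = $70,089. Book value $245,314.
Year 2: ⌊$245,314 × 200%/9⌋ = $54,514. Book value $190,800.
Year 3: ⌊$190,800 × 200%/9⌋ = $42,400. Book value $148,400.
Year 4: ⌊$148,400 × 200%/9⌋ = $32,977. Book value $115,423.
Year 5: ⌊$115,423 × 200%/9⌋ = $25,649. Book value $89,774.
Year 6: ⌊$89,774 × 200%/9⌋ = $19,949. Book value $69,825.

$69,825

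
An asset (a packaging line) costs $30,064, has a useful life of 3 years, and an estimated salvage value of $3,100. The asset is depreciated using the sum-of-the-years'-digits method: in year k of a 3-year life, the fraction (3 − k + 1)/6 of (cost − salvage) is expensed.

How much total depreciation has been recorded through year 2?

Depreciable base = $30,064 − $3,100 = $26,964.
Sum of the years' digits = 3+2+1 = 6.
Year 1: $26,964 × 3/6 = $13,482. Book value $16,582.
Year 2: $26,964 × 2/6 = $8,988. Book value $7,594.
Accumulated through year 2 = $30,064 − $7,594 = $22,470.

$22,470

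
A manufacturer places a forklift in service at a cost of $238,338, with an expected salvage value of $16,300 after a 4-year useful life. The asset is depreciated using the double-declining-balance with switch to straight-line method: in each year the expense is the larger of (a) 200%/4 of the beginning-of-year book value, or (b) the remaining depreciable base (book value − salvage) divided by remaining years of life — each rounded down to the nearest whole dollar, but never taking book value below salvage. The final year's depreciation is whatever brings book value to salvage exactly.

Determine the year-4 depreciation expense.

Depreciable base = $238,338 − $16,300 = $222,038.
Year 1: DB = ⌊$238,338 × 200%/4⌋ = $119,169; SL = ⌊$222,038/4⌋ = $55,509 → take DB $119,169. Book value $119,169.
Year 2: DB = ⌊$119,169 × 200%/4⌋ = $59,584; SL = ⌊$102,869/3⌋ = $34,289 → take DB $59,584. Book value $59,585.
Year 3: DB = ⌊$59,585 × 200%/4⌋ = $29,792; SL = ⌊$43,285/2⌋ = $21,642 → take DB $29,792. Book value $29,793.
Year 4 (final): $29,793 − $16,300 = $13,493. Book value $16,300.

$13,493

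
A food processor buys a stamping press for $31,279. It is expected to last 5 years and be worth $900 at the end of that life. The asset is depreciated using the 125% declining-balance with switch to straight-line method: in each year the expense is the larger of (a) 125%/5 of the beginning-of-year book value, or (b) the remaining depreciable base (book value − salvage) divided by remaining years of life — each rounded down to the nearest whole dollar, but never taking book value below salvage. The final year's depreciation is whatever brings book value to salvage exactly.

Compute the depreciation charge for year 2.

Depreciable base = $31,279 − $900 = $30,379.
Year 1: DB = ⌊$31,279 × 125%/5⌋ = $7,819; SL = ⌊$30,379/5⌋ = $6,075 → take DB $7,819. Book value $23,460.
Year 2: DB = ⌊$23,460 × 125%/5⌋ = $5,865; SL = ⌊$22,560/4⌋ = $5,640 → take DB $5,865. Book value $17,595.

$5,865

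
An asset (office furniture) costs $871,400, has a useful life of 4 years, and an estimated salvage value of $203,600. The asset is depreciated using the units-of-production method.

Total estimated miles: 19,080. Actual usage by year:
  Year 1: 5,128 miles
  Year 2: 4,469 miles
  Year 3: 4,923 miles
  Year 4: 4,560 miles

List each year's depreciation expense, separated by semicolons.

$179,480; $156,415; $172,305; $159,600

Depreciable base = $871,400 − $203,600 = $667,800.
Rate = $667,800 / 19,080 miles = $35 per mile.
Year 1: 5,128 × $35 = $179,480. Book value $691,920.
Year 2: 4,469 × $35 = $156,415. Book value $535,505.
Year 3: 4,923 × $35 = $172,305. Book value $363,200.
Year 4: 4,560 × $35 = $159,600. Book value $203,600.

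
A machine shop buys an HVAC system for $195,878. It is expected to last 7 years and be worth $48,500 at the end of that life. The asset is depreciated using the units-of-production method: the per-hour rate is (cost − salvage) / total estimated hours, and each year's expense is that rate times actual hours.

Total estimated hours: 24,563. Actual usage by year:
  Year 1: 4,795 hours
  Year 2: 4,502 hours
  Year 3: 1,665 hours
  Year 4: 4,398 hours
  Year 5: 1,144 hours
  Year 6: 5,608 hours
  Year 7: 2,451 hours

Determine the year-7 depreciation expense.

$14,706

Depreciable base = $195,878 − $48,500 = $147,378.
Rate = $147,378 / 24,563 hours = $6 per hour.
Year 1: 4,795 × $6 = $28,770. Book value $167,108.
Year 2: 4,502 × $6 = $27,012. Book value $140,096.
Year 3: 1,665 × $6 = $9,990. Book value $130,106.
Year 4: 4,398 × $6 = $26,388. Book value $103,718.
Year 5: 1,144 × $6 = $6,864. Book value $96,854.
Year 6: 5,608 × $6 = $33,648. Book value $63,206.
Year 7: 2,451 × $6 = $14,706. Book value $48,500.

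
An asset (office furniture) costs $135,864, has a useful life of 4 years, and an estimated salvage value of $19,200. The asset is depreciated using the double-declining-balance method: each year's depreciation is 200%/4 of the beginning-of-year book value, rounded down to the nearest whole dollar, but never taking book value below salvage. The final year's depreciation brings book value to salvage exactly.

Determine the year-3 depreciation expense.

$14,766

Depreciable base = $135,864 − $19,200 = $116,664.
Year 1: ⌊$135,864 × 200%/4⌋ = $67,932. Book value $67,932.
Year 2: ⌊$67,932 × 200%/4⌋ = $33,966. Book value $33,966.
Year 3: ⌊$33,966 × 200%/4⌋ = $16,983, capped at $14,766. Book value $19,200.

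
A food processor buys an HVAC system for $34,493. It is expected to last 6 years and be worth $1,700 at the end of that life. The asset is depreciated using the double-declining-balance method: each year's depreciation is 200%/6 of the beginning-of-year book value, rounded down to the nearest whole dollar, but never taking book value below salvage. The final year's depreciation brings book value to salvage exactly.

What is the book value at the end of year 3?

$10,221

Depreciable base = $34,493 − $1,700 = $32,793.
Year 1: ⌊$34,493 × 200%/6⌋ = $11,497. Book value $22,996.
Year 2: ⌊$22,996 × 200%/6⌋ = $7,665. Book value $15,331.
Year 3: ⌊$15,331 × 200%/6⌋ = $5,110. Book value $10,221.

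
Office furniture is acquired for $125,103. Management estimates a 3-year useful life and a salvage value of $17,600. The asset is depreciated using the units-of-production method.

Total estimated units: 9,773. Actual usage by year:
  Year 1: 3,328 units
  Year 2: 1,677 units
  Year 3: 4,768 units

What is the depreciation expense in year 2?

Depreciable base = $125,103 − $17,600 = $107,503.
Rate = $107,503 / 9,773 units = $11 per unit.
Year 1: 3,328 × $11 = $36,608. Book value $88,495.
Year 2: 1,677 × $11 = $18,447. Book value $70,048.

$18,447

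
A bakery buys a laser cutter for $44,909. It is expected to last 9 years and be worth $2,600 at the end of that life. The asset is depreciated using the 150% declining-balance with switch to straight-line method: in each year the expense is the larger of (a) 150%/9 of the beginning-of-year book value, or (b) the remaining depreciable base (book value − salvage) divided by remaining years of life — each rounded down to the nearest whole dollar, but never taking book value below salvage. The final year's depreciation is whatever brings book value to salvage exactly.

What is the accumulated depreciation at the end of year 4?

$23,250

Depreciable base = $44,909 − $2,600 = $42,309.
Year 1: DB = ⌊$44,909 × 150%/9⌋ = $7,484; SL = ⌊$42,309/9⌋ = $4,701 → take DB $7,484. Book value $37,425.
Year 2: DB = ⌊$37,425 × 150%/9⌋ = $6,237; SL = ⌊$34,825/8⌋ = $4,353 → take DB $6,237. Book value $31,188.
Year 3: DB = ⌊$31,188 × 150%/9⌋ = $5,198; SL = ⌊$28,588/7⌋ = $4,084 → take DB $5,198. Book value $25,990.
Year 4: DB = ⌊$25,990 × 150%/9⌋ = $4,331; SL = ⌊$23,390/6⌋ = $3,898 → take DB $4,331. Book value $21,659.
Accumulated through year 4 = $44,909 − $21,659 = $23,250.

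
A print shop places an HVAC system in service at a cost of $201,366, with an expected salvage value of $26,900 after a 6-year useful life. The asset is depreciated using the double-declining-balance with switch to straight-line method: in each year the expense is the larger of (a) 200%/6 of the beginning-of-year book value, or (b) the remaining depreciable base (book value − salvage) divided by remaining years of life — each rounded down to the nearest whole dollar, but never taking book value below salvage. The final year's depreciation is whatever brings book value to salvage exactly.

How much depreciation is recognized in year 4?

Depreciable base = $201,366 − $26,900 = $174,466.
Year 1: DB = ⌊$201,366 × 200%/6⌋ = $67,122; SL = ⌊$174,466/6⌋ = $29,077 → take DB $67,122. Book value $134,244.
Year 2: DB = ⌊$134,244 × 200%/6⌋ = $44,748; SL = ⌊$107,344/5⌋ = $21,468 → take DB $44,748. Book value $89,496.
Year 3: DB = ⌊$89,496 × 200%/6⌋ = $29,832; SL = ⌊$62,596/4⌋ = $15,649 → take DB $29,832. Book value $59,664.
Year 4: DB = ⌊$59,664 × 200%/6⌋ = $19,888; SL = ⌊$32,764/3⌋ = $10,921 → take DB $19,888. Book value $39,776.

$19,888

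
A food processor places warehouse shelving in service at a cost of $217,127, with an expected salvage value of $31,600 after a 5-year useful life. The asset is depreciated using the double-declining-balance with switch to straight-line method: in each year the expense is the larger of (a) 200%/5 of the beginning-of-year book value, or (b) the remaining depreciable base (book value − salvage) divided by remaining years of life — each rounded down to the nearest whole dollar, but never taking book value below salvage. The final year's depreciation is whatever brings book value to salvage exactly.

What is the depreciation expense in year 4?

$15,301

Depreciable base = $217,127 − $31,600 = $185,527.
Year 1: DB = ⌊$217,127 × 200%/5⌋ = $86,850; SL = ⌊$185,527/5⌋ = $37,105 → take DB $86,850. Book value $130,277.
Year 2: DB = ⌊$130,277 × 200%/5⌋ = $52,110; SL = ⌊$98,677/4⌋ = $24,669 → take DB $52,110. Book value $78,167.
Year 3: DB = ⌊$78,167 × 200%/5⌋ = $31,266; SL = ⌊$46,567/3⌋ = $15,522 → take DB $31,266. Book value $46,901.
Year 4: DB = ⌊$46,901 × 200%/5⌋ = $18,760; SL = ⌊$15,301/2⌋ = $7,650 → take DB $18,760, capped at $15,301. Book value $31,600.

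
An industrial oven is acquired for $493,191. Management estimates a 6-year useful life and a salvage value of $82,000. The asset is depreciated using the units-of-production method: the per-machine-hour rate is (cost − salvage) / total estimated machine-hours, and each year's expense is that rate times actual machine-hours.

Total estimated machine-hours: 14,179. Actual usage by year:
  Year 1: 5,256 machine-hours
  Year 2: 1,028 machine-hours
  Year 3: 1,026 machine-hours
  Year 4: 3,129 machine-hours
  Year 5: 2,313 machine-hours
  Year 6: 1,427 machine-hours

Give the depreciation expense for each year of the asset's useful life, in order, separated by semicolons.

$152,424; $29,812; $29,754; $90,741; $67,077; $41,383

Depreciable base = $493,191 − $82,000 = $411,191.
Rate = $411,191 / 14,179 machine-hours = $29 per machine-hour.
Year 1: 5,256 × $29 = $152,424. Book value $340,767.
Year 2: 1,028 × $29 = $29,812. Book value $310,955.
Year 3: 1,026 × $29 = $29,754. Book value $281,201.
Year 4: 3,129 × $29 = $90,741. Book value $190,460.
Year 5: 2,313 × $29 = $67,077. Book value $123,383.
Year 6: 1,427 × $29 = $41,383. Book value $82,000.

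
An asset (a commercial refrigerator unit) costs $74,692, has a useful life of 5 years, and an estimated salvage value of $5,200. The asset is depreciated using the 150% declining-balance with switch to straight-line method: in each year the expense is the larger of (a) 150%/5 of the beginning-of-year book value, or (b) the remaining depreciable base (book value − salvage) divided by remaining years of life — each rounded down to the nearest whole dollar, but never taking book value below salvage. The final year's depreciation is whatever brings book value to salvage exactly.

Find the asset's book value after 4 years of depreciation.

Depreciable base = $74,692 − $5,200 = $69,492.
Year 1: DB = ⌊$74,692 × 150%/5⌋ = $22,407; SL = ⌊$69,492/5⌋ = $13,898 → take DB $22,407. Book value $52,285.
Year 2: DB = ⌊$52,285 × 150%/5⌋ = $15,685; SL = ⌊$47,085/4⌋ = $11,771 → take DB $15,685. Book value $36,600.
Year 3: DB = ⌊$36,600 × 150%/5⌋ = $10,980; SL = ⌊$31,400/3⌋ = $10,466 → take DB $10,980. Book value $25,620.
Year 4: DB = ⌊$25,620 × 150%/5⌋ = $7,686; SL = ⌊$20,420/2⌋ = $10,210 → take SL $10,210. Book value $15,410.

$15,410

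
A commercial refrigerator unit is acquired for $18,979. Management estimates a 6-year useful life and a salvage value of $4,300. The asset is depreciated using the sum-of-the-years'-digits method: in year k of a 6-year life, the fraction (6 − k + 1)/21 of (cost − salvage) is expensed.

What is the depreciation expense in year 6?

$699

Depreciable base = $18,979 − $4,300 = $14,679.
Sum of the years' digits = 6+5+4+3+2+1 = 21.
Year 1: $14,679 × 6/21 = $4,194. Book value $14,785.
Year 2: $14,679 × 5/21 = $3,495. Book value $11,290.
Year 3: $14,679 × 4/21 = $2,796. Book value $8,494.
Year 4: $14,679 × 3/21 = $2,097. Book value $6,397.
Year 5: $14,679 × 2/21 = $1,398. Book value $4,999.
Year 6: $14,679 × 1/21 = $699. Book value $4,300.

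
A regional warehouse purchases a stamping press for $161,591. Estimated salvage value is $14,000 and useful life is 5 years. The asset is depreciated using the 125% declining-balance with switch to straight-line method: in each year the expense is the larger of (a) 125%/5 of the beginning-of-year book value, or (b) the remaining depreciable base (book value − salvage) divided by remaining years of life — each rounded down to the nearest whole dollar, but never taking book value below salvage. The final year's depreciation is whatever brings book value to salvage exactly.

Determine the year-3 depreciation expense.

$25,632

Depreciable base = $161,591 − $14,000 = $147,591.
Year 1: DB = ⌊$161,591 × 125%/5⌋ = $40,397; SL = ⌊$147,591/5⌋ = $29,518 → take DB $40,397. Book value $121,194.
Year 2: DB = ⌊$121,194 × 125%/5⌋ = $30,298; SL = ⌊$107,194/4⌋ = $26,798 → take DB $30,298. Book value $90,896.
Year 3: DB = ⌊$90,896 × 125%/5⌋ = $22,724; SL = ⌊$76,896/3⌋ = $25,632 → take SL $25,632. Book value $65,264.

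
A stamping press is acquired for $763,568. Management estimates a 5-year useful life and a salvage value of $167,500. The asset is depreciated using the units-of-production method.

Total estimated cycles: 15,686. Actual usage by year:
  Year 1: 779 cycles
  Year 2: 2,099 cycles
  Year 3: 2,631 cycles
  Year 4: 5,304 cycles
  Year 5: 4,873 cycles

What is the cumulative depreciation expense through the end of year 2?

$109,364

Depreciable base = $763,568 − $167,500 = $596,068.
Rate = $596,068 / 15,686 cycles = $38 per cycle.
Year 1: 779 × $38 = $29,602. Book value $733,966.
Year 2: 2,099 × $38 = $79,762. Book value $654,204.
Accumulated through year 2 = $763,568 − $654,204 = $109,364.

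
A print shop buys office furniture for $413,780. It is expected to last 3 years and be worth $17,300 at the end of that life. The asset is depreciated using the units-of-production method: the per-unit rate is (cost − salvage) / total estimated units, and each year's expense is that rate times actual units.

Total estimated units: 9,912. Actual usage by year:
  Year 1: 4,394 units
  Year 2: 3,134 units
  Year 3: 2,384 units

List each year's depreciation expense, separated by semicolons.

$175,760; $125,360; $95,360

Depreciable base = $413,780 − $17,300 = $396,480.
Rate = $396,480 / 9,912 units = $40 per unit.
Year 1: 4,394 × $40 = $175,760. Book value $238,020.
Year 2: 3,134 × $40 = $125,360. Book value $112,660.
Year 3: 2,384 × $40 = $95,360. Book value $17,300.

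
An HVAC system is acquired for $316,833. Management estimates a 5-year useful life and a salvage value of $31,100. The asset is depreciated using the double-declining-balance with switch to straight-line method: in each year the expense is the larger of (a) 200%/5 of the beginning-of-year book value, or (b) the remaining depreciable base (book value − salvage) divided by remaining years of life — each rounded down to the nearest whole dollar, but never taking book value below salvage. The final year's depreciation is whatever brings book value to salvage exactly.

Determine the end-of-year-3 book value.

$68,436

Depreciable base = $316,833 − $31,100 = $285,733.
Year 1: DB = ⌊$316,833 × 200%/5⌋ = $126,733; SL = ⌊$285,733/5⌋ = $57,146 → take DB $126,733. Book value $190,100.
Year 2: DB = ⌊$190,100 × 200%/5⌋ = $76,040; SL = ⌊$159,000/4⌋ = $39,750 → take DB $76,040. Book value $114,060.
Year 3: DB = ⌊$114,060 × 200%/5⌋ = $45,624; SL = ⌊$82,960/3⌋ = $27,653 → take DB $45,624. Book value $68,436.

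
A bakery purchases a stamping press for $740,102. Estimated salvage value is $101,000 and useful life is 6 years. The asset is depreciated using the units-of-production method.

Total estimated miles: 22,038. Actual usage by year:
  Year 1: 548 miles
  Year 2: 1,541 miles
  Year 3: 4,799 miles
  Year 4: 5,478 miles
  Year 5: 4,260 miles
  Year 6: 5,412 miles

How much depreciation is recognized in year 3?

$139,171

Depreciable base = $740,102 − $101,000 = $639,102.
Rate = $639,102 / 22,038 miles = $29 per mile.
Year 1: 548 × $29 = $15,892. Book value $724,210.
Year 2: 1,541 × $29 = $44,689. Book value $679,521.
Year 3: 4,799 × $29 = $139,171. Book value $540,350.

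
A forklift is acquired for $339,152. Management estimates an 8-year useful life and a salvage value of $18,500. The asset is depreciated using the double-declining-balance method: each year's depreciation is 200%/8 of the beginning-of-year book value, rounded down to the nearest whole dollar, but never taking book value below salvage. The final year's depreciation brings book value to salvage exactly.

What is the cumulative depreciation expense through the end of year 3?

Depreciable base = $339,152 − $18,500 = $320,652.
Year 1: ⌊$339,152 × 200%/8⌋ = $84,788. Book value $254,364.
Year 2: ⌊$254,364 × 200%/8⌋ = $63,591. Book value $190,773.
Year 3: ⌊$190,773 × 200%/8⌋ = $47,693. Book value $143,080.
Accumulated through year 3 = $339,152 − $143,080 = $196,072.

$196,072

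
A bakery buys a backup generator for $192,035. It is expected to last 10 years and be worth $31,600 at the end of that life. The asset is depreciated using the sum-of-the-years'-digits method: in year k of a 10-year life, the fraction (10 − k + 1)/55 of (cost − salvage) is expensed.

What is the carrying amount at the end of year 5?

$75,355

Depreciable base = $192,035 − $31,600 = $160,435.
Sum of the years' digits = 10+9+8+7+6+5+4+3+2+1 = 55.
Year 1: $160,435 × 10/55 = $29,170. Book value $162,865.
Year 2: $160,435 × 9/55 = $26,253. Book value $136,612.
Year 3: $160,435 × 8/55 = $23,336. Book value $113,276.
Year 4: $160,435 × 7/55 = $20,419. Book value $92,857.
Year 5: $160,435 × 6/55 = $17,502. Book value $75,355.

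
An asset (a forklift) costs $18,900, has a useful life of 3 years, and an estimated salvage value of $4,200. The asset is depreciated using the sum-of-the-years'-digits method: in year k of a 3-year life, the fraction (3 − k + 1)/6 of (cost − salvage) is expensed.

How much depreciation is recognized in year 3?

$2,450

Depreciable base = $18,900 − $4,200 = $14,700.
Sum of the years' digits = 3+2+1 = 6.
Year 1: $14,700 × 3/6 = $7,350. Book value $11,550.
Year 2: $14,700 × 2/6 = $4,900. Book value $6,650.
Year 3: $14,700 × 1/6 = $2,450. Book value $4,200.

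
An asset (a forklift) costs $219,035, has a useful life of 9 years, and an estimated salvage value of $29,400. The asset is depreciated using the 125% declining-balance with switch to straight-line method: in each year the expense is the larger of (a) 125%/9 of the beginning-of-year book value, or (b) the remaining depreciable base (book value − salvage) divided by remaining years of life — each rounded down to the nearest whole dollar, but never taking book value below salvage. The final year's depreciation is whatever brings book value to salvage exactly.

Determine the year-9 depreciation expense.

Depreciable base = $219,035 − $29,400 = $189,635.
Year 1: DB = ⌊$219,035 × 125%/9⌋ = $30,421; SL = ⌊$189,635/9⌋ = $21,070 → take DB $30,421. Book value $188,614.
Year 2: DB = ⌊$188,614 × 125%/9⌋ = $26,196; SL = ⌊$159,214/8⌋ = $19,901 → take DB $26,196. Book value $162,418.
Year 3: DB = ⌊$162,418 × 125%/9⌋ = $22,558; SL = ⌊$133,018/7⌋ = $19,002 → take DB $22,558. Book value $139,860.
Year 4: DB = ⌊$139,860 × 125%/9⌋ = $19,425; SL = ⌊$110,460/6⌋ = $18,410 → take DB $19,425. Book value $120,435.
Year 5: DB = ⌊$120,435 × 125%/9⌋ = $16,727; SL = ⌊$91,035/5⌋ = $18,207 → take SL $18,207. Book value $102,228.
Year 6: DB = ⌊$102,228 × 125%/9⌋ = $14,198; SL = ⌊$72,828/4⌋ = $18,207 → take SL $18,207. Book value $84,021.
Year 7: DB = ⌊$84,021 × 125%/9⌋ = $11,669; SL = ⌊$54,621/3⌋ = $18,207 → take SL $18,207. Book value $65,814.
Year 8: DB = ⌊$65,814 × 125%/9⌋ = $9,140; SL = ⌊$36,414/2⌋ = $18,207 → take SL $18,207. Book value $47,607.
Year 9 (final): $47,607 − $29,400 = $18,207. Book value $29,400.

$18,207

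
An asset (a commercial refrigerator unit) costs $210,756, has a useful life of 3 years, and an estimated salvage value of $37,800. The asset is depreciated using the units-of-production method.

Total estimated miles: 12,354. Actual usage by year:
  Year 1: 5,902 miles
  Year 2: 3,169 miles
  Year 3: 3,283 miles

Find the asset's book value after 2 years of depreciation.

$83,762

Depreciable base = $210,756 − $37,800 = $172,956.
Rate = $172,956 / 12,354 miles = $14 per mile.
Year 1: 5,902 × $14 = $82,628. Book value $128,128.
Year 2: 3,169 × $14 = $44,366. Book value $83,762.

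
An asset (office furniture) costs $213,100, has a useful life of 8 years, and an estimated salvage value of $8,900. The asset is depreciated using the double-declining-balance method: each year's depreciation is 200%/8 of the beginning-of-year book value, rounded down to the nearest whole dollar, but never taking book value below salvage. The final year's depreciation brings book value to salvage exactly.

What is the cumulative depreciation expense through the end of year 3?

Depreciable base = $213,100 − $8,900 = $204,200.
Year 1: ⌊$213,100 × 200%/8⌋ = $53,275. Book value $159,825.
Year 2: ⌊$159,825 × 200%/8⌋ = $39,956. Book value $119,869.
Year 3: ⌊$119,869 × 200%/8⌋ = $29,967. Book value $89,902.
Accumulated through year 3 = $213,100 − $89,902 = $123,198.

$123,198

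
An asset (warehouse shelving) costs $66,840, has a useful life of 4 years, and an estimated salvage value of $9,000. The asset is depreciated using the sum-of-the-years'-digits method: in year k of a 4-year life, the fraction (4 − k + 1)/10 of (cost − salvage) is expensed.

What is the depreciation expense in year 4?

Depreciable base = $66,840 − $9,000 = $57,840.
Sum of the years' digits = 4+3+2+1 = 10.
Year 1: $57,840 × 4/10 = $23,136. Book value $43,704.
Year 2: $57,840 × 3/10 = $17,352. Book value $26,352.
Year 3: $57,840 × 2/10 = $11,568. Book value $14,784.
Year 4: $57,840 × 1/10 = $5,784. Book value $9,000.

$5,784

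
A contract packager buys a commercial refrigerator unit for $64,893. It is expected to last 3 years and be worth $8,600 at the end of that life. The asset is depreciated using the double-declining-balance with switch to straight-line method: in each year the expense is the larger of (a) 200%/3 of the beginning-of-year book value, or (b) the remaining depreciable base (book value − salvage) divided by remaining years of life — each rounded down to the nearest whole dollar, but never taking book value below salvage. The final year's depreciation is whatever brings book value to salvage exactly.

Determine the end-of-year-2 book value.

$8,600

Depreciable base = $64,893 − $8,600 = $56,293.
Year 1: DB = ⌊$64,893 × 200%/3⌋ = $43,262; SL = ⌊$56,293/3⌋ = $18,764 → take DB $43,262. Book value $21,631.
Year 2: DB = ⌊$21,631 × 200%/3⌋ = $14,420; SL = ⌊$13,031/2⌋ = $6,515 → take DB $14,420, capped at $13,031. Book value $8,600.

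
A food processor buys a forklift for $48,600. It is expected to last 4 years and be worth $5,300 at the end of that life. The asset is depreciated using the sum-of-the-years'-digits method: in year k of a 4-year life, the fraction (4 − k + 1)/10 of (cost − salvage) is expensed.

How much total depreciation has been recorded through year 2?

$30,310

Depreciable base = $48,600 − $5,300 = $43,300.
Sum of the years' digits = 4+3+2+1 = 10.
Year 1: $43,300 × 4/10 = $17,320. Book value $31,280.
Year 2: $43,300 × 3/10 = $12,990. Book value $18,290.
Accumulated through year 2 = $48,600 − $18,290 = $30,310.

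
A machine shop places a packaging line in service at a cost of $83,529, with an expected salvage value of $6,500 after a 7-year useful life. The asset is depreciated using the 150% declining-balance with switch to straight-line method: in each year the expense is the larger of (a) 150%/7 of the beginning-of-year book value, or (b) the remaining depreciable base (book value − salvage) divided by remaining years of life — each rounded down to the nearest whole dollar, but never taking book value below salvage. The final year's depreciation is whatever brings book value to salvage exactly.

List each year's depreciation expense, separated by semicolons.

Depreciable base = $83,529 − $6,500 = $77,029.
Year 1: DB = ⌊$83,529 × 150%/7⌋ = $17,899; SL = ⌊$77,029/7⌋ = $11,004 → take DB $17,899. Book value $65,630.
Year 2: DB = ⌊$65,630 × 150%/7⌋ = $14,063; SL = ⌊$59,130/6⌋ = $9,855 → take DB $14,063. Book value $51,567.
Year 3: DB = ⌊$51,567 × 150%/7⌋ = $11,050; SL = ⌊$45,067/5⌋ = $9,013 → take DB $11,050. Book value $40,517.
Year 4: DB = ⌊$40,517 × 150%/7⌋ = $8,682; SL = ⌊$34,017/4⌋ = $8,504 → take DB $8,682. Book value $31,835.
Year 5: DB = ⌊$31,835 × 150%/7⌋ = $6,821; SL = ⌊$25,335/3⌋ = $8,445 → take SL $8,445. Book value $23,390.
Year 6: DB = ⌊$23,390 × 150%/7⌋ = $5,012; SL = ⌊$16,890/2⌋ = $8,445 → take SL $8,445. Book value $14,945.
Year 7 (final): $14,945 − $6,500 = $8,445. Book value $6,500.

$17,899; $14,063; $11,050; $8,682; $8,445; $8,445; $8,445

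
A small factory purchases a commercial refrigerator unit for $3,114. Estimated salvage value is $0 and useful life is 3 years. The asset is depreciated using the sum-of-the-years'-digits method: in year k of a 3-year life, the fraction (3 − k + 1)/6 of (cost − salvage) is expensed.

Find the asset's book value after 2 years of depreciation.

$519

Depreciable base = $3,114 − $0 = $3,114.
Sum of the years' digits = 3+2+1 = 6.
Year 1: $3,114 × 3/6 = $1,557. Book value $1,557.
Year 2: $3,114 × 2/6 = $1,038. Book value $519.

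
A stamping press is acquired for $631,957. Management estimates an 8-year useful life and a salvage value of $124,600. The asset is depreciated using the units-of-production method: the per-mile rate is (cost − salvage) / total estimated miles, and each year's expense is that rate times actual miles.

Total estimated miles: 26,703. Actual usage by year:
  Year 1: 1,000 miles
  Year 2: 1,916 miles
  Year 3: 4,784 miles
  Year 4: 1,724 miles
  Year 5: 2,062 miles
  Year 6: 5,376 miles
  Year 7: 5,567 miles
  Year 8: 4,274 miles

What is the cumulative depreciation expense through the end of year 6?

$320,378

Depreciable base = $631,957 − $124,600 = $507,357.
Rate = $507,357 / 26,703 miles = $19 per mile.
Year 1: 1,000 × $19 = $19,000. Book value $612,957.
Year 2: 1,916 × $19 = $36,404. Book value $576,553.
Year 3: 4,784 × $19 = $90,896. Book value $485,657.
Year 4: 1,724 × $19 = $32,756. Book value $452,901.
Year 5: 2,062 × $19 = $39,178. Book value $413,723.
Year 6: 5,376 × $19 = $102,144. Book value $311,579.
Accumulated through year 6 = $631,957 − $311,579 = $320,378.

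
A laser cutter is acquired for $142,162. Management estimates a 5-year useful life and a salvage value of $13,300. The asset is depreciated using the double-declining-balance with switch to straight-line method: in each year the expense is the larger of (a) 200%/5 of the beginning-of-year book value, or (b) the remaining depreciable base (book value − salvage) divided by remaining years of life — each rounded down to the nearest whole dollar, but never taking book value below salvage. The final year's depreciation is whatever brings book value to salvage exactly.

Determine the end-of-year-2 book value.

$51,179

Depreciable base = $142,162 − $13,300 = $128,862.
Year 1: DB = ⌊$142,162 × 200%/5⌋ = $56,864; SL = ⌊$128,862/5⌋ = $25,772 → take DB $56,864. Book value $85,298.
Year 2: DB = ⌊$85,298 × 200%/5⌋ = $34,119; SL = ⌊$71,998/4⌋ = $17,999 → take DB $34,119. Book value $51,179.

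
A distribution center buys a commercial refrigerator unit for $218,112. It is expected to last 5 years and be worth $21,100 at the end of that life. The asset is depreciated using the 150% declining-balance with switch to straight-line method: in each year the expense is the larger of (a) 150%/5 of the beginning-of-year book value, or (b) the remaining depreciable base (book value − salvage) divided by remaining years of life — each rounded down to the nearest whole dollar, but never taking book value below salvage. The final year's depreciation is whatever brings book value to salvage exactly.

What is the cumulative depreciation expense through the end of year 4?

$170,155

Depreciable base = $218,112 − $21,100 = $197,012.
Year 1: DB = ⌊$218,112 × 150%/5⌋ = $65,433; SL = ⌊$197,012/5⌋ = $39,402 → take DB $65,433. Book value $152,679.
Year 2: DB = ⌊$152,679 × 150%/5⌋ = $45,803; SL = ⌊$131,579/4⌋ = $32,894 → take DB $45,803. Book value $106,876.
Year 3: DB = ⌊$106,876 × 150%/5⌋ = $32,062; SL = ⌊$85,776/3⌋ = $28,592 → take DB $32,062. Book value $74,814.
Year 4: DB = ⌊$74,814 × 150%/5⌋ = $22,444; SL = ⌊$53,714/2⌋ = $26,857 → take SL $26,857. Book value $47,957.
Accumulated through year 4 = $218,112 − $47,957 = $170,155.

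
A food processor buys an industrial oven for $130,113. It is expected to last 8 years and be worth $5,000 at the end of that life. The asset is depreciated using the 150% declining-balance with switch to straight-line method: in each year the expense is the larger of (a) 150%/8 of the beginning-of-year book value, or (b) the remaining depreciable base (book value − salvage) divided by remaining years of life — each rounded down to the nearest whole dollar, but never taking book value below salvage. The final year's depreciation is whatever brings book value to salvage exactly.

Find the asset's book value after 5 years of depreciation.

$43,780

Depreciable base = $130,113 − $5,000 = $125,113.
Year 1: DB = ⌊$130,113 × 150%/8⌋ = $24,396; SL = ⌊$125,113/8⌋ = $15,639 → take DB $24,396. Book value $105,717.
Year 2: DB = ⌊$105,717 × 150%/8⌋ = $19,821; SL = ⌊$100,717/7⌋ = $14,388 → take DB $19,821. Book value $85,896.
Year 3: DB = ⌊$85,896 × 150%/8⌋ = $16,105; SL = ⌊$80,896/6⌋ = $13,482 → take DB $16,105. Book value $69,791.
Year 4: DB = ⌊$69,791 × 150%/8⌋ = $13,085; SL = ⌊$64,791/5⌋ = $12,958 → take DB $13,085. Book value $56,706.
Year 5: DB = ⌊$56,706 × 150%/8⌋ = $10,632; SL = ⌊$51,706/4⌋ = $12,926 → take SL $12,926. Book value $43,780.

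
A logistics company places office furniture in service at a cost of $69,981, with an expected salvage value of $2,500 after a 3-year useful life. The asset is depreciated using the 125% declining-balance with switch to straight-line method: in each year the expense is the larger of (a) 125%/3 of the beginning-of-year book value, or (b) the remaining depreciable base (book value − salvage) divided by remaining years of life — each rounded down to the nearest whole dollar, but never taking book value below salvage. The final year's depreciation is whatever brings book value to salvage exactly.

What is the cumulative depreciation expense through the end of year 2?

Depreciable base = $69,981 − $2,500 = $67,481.
Year 1: DB = ⌊$69,981 × 125%/3⌋ = $29,158; SL = ⌊$67,481/3⌋ = $22,493 → take DB $29,158. Book value $40,823.
Year 2: DB = ⌊$40,823 × 125%/3⌋ = $17,009; SL = ⌊$38,323/2⌋ = $19,161 → take SL $19,161. Book value $21,662.
Accumulated through year 2 = $69,981 − $21,662 = $48,319.

$48,319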